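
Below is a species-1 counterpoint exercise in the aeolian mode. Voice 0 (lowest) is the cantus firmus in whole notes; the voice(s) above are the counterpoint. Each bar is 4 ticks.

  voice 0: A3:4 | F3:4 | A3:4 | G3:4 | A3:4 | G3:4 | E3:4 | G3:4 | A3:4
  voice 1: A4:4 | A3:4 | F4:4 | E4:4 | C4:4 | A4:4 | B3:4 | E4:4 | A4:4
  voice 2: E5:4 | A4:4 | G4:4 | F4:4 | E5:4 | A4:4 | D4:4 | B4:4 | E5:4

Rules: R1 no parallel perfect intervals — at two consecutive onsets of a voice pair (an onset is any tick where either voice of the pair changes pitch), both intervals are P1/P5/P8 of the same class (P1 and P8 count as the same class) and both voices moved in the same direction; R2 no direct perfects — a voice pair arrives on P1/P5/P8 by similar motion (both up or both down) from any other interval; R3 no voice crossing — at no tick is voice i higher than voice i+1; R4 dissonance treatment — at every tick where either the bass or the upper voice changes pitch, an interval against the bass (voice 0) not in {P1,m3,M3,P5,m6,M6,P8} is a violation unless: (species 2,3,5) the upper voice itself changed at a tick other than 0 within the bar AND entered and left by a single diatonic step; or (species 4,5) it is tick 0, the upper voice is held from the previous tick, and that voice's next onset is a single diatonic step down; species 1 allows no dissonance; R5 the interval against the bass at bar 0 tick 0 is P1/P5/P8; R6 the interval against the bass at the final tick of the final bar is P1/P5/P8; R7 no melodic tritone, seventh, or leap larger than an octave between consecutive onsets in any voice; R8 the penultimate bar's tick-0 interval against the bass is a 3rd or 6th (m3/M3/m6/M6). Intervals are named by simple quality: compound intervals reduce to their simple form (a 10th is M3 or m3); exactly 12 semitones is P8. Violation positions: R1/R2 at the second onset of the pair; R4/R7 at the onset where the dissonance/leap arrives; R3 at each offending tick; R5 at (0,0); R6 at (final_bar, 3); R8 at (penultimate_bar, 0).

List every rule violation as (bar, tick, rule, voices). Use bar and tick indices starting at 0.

bar 0: v0=A3 v1=A4 v2=E5 downbeat P5
bar 1: v0=F3 v1=A3 v2=A4 downbeat M3
bar 2: v0=A3 v1=F4 v2=G4 downbeat m7
bar 3: v0=G3 v1=E4 v2=F4 downbeat m7
bar 4: v0=A3 v1=C4 v2=E5 downbeat P5
bar 5: v0=G3 v1=A4 v2=A4 downbeat M2
bar 6: v0=E3 v1=B3 v2=D4 downbeat m7
bar 7: v0=G3 v1=E4 v2=B4 downbeat M3
bar 8: v0=A3 v1=A4 v2=E5 downbeat P5
  -> R2 @ bar 1 tick 0 v(1, 2): A4/E5 P5 -> A3/A4 P8 similar
  -> R4 @ bar 2 tick 0 v(0, 2): A3/G4 m7 untreated
  -> R4 @ bar 3 tick 0 v(0, 2): G3/F4 m7 untreated
  -> R2 @ bar 4 tick 0 v(0, 2): G3/F4 m7 -> A3/E5 P5 similar
  -> R7 @ bar 4 tick 0 v(2,): F4->E5 leap 11st
  -> R4 @ bar 5 tick 0 v(0, 1): G3/A4 M2 untreated
  -> R4 @ bar 5 tick 0 v(0, 2): G3/A4 M2 untreated
  -> R2 @ bar 6 tick 0 v(0, 1): G3/A4 M2 -> E3/B3 P5 similar
  -> R4 @ bar 6 tick 0 v(0, 2): E3/D4 m7 untreated
  -> R7 @ bar 6 tick 0 v(1,): A4->B3 leap 10st
  -> R2 @ bar 7 tick 0 v(1, 2): B3/D4 m3 -> E4/B4 P5 similar
  -> R1 @ bar 8 tick 0 v(1, 2): E4/B4 P5 -> A4/E5 P5 similar
  -> R2 @ bar 8 tick 0 v(0, 1): G3/E4 M6 -> A3/A4 P8 similar
  -> R2 @ bar 8 tick 0 v(0, 2): G3/B4 M3 -> A3/E5 P5 similar

(1, 0, R2, (1, 2))
(2, 0, R4, (0, 2))
(3, 0, R4, (0, 2))
(4, 0, R2, (0, 2))
(4, 0, R7, (2,))
(5, 0, R4, (0, 1))
(5, 0, R4, (0, 2))
(6, 0, R2, (0, 1))
(6, 0, R4, (0, 2))
(6, 0, R7, (1,))
(7, 0, R2, (1, 2))
(8, 0, R1, (1, 2))
(8, 0, R2, (0, 1))
(8, 0, R2, (0, 2))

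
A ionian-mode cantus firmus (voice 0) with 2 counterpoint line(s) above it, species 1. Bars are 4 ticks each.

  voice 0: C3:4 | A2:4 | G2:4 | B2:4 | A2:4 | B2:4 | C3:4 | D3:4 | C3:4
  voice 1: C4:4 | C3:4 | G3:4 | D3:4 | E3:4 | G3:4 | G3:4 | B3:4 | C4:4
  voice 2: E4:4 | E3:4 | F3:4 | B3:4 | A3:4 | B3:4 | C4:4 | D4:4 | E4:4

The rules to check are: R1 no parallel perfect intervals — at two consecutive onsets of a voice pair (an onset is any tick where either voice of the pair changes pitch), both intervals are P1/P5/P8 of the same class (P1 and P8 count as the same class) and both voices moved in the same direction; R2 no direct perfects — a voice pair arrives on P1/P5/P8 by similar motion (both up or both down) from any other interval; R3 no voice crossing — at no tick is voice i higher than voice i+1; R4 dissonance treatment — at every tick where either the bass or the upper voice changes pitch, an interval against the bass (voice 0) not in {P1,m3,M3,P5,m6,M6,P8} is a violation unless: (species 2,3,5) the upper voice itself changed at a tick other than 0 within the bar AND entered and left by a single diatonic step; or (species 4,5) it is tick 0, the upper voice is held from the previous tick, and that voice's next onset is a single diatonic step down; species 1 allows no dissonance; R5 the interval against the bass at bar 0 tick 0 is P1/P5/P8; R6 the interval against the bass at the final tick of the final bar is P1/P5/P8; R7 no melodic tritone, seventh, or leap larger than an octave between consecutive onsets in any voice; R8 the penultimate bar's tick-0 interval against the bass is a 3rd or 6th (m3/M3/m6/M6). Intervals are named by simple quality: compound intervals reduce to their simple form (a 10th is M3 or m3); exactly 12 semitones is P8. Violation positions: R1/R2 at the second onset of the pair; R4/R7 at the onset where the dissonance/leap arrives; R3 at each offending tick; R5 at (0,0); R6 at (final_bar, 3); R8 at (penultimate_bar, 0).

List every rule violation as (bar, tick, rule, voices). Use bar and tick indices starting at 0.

bar 0: v0=C3 v1=C4 v2=E4 downbeat M3
bar 1: v0=A2 v1=C3 v2=E3 downbeat P5
bar 2: v0=G2 v1=G3 v2=F3 downbeat m7
bar 3: v0=B2 v1=D3 v2=B3 downbeat P8
bar 4: v0=A2 v1=E3 v2=A3 downbeat P8
bar 5: v0=B2 v1=G3 v2=B3 downbeat P8
bar 6: v0=C3 v1=G3 v2=C4 downbeat P8
bar 7: v0=D3 v1=B3 v2=D4 downbeat P8
bar 8: v0=C3 v1=C4 v2=E4 downbeat M3
  -> R5 @ bar 0 tick 0 v(0, 2): opens on M3
  -> R2 @ bar 1 tick 0 v(0, 2): C3/E4 M3 -> A2/E3 P5 similar
  -> R3 @ bar 2 tick 0 v(1, 2): G3 above F3
  -> R4 @ bar 2 tick 0 v(0, 2): G2/F3 m7 untreated
  -> R3 @ bar 2 tick 1 v(1, 2): G3 above F3
  -> R3 @ bar 2 tick 2 v(1, 2): G3 above F3
  -> R3 @ bar 2 tick 3 v(1, 2): G3 above F3
  -> R2 @ bar 3 tick 0 v(0, 2): G2/F3 m7 -> B2/B3 P8 similar
  -> R7 @ bar 3 tick 0 v(2,): F3->B3 leap 6st
  -> R1 @ bar 4 tick 0 v(0, 2): B2/B3 P8 -> A2/A3 P8 similar
  -> R1 @ bar 5 tick 0 v(0, 2): A2/A3 P8 -> B2/B3 P8 similar
  -> R1 @ bar 6 tick 0 v(0, 2): B2/B3 P8 -> C3/C4 P8 similar
  -> R1 @ bar 7 tick 0 v(0, 2): C3/C4 P8 -> D3/D4 P8 similar
  -> R8 @ bar 7 tick 0 v(0, 2): penult P8 not 3rd/6th
  -> R6 @ bar 8 tick 3 v(0, 2): closes on M3

(0, 0, R5, (0, 2))
(1, 0, R2, (0, 2))
(2, 0, R3, (1, 2))
(2, 0, R4, (0, 2))
(2, 1, R3, (1, 2))
(2, 2, R3, (1, 2))
(2, 3, R3, (1, 2))
(3, 0, R2, (0, 2))
(3, 0, R7, (2,))
(4, 0, R1, (0, 2))
(5, 0, R1, (0, 2))
(6, 0, R1, (0, 2))
(7, 0, R1, (0, 2))
(7, 0, R8, (0, 2))
(8, 3, R6, (0, 2))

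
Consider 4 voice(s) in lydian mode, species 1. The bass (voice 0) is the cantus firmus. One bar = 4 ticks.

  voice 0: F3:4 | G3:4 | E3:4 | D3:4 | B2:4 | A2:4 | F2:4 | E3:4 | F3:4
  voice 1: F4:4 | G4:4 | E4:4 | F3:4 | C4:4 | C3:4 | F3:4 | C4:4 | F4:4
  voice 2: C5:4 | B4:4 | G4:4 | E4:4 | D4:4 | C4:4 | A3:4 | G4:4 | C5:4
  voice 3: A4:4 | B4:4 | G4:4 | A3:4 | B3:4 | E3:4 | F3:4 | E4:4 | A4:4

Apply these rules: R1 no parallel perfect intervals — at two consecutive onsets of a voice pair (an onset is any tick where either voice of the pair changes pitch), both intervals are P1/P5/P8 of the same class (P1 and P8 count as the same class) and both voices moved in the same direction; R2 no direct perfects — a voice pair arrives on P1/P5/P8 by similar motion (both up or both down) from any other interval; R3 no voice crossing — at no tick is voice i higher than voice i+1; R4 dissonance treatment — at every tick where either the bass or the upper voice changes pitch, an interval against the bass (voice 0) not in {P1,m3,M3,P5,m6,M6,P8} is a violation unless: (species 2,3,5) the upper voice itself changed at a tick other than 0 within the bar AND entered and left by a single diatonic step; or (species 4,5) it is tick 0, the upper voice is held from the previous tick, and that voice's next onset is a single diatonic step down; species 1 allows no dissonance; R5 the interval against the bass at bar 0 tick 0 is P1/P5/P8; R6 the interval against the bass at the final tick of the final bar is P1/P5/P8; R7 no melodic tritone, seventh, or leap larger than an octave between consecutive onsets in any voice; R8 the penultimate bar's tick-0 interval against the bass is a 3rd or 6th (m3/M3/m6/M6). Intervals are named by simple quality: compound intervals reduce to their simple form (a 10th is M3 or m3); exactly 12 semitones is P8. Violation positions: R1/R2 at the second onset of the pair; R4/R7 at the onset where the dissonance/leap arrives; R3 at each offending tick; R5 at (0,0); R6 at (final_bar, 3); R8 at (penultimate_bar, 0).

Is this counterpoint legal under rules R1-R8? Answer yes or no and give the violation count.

No (51 violations)

bar 0: v0=F3 v1=F4 v2=C5 v3=A4 (M3)
bar 1: v0=G3 v1=G4 v2=B4 v3=B4 (M3)
bar 2: v0=E3 v1=E4 v2=G4 v3=G4 (m3)
bar 3: v0=D3 v1=F3 v2=E4 v3=A3 (P5)
bar 4: v0=B2 v1=C4 v2=D4 v3=B3 (P8)
bar 5: v0=A2 v1=C3 v2=C4 v3=E3 (P5)
bar 6: v0=F2 v1=F3 v2=A3 v3=F3 (P8)
bar 7: v0=E3 v1=C4 v2=G4 v3=E4 (P8)
bar 8: v0=F3 v1=F4 v2=C5 v3=A4 (M3)
  R3 @ bar0.0: C5 above A4
  R5 @ bar0.0: opens on M3
  R3 @ bar0.1: C5 above A4
  R3 @ bar0.2: C5 above A4
  R3 @ bar0.3: C5 above A4
  R1 @ bar1.0: F3/F4 P8 -> G3/G4 P8 similar
  R1 @ bar2.0: G3/G4 P8 -> E3/E4 P8 similar
  R1 @ bar2.0: B4/B4 P1 -> G4/G4 P1 similar
  R2 @ bar3.0: E3/G4 m3 -> D3/A3 P5 similar
  R2 @ bar3.0: G4/G4 P1 -> E4/A3 P5 similar
  R3 @ bar3.0: E4 above A3
  R4 @ bar3.0: D3/E4 M2 untreated
  R7 @ bar3.0: E4->F3 leap 11st
  R7 @ bar3.0: G4->A3 leap 10st
  R3 @ bar3.1: E4 above A3
  R3 @ bar3.2: E4 above A3
  R3 @ bar3.3: E4 above A3
  R3 @ bar4.0: D4 above B3
  R4 @ bar4.0: B2/C4 m2 untreated
  R3 @ bar4.1: D4 above B3
  R3 @ bar4.2: D4 above B3
  R3 @ bar4.3: D4 above B3
  R2 @ bar5.0: B2/B3 P8 -> A2/E3 P5 similar
  R2 @ bar5.0: C4/D4 M2 -> C3/C4 P8 similar
  R3 @ bar5.0: C4 above E3
  R3 @ bar5.1: C4 above E3
  R3 @ bar5.2: C4 above E3
  R3 @ bar5.3: C4 above E3
  R2 @ bar6.0: C3/E3 M3 -> F3/F3 P1 similar
  R3 @ bar6.0: A3 above F3
  R3 @ bar6.1: A3 above F3
  R3 @ bar6.2: A3 above F3
  R3 @ bar6.3: A3 above F3
  R1 @ bar7.0: F2/F3 P8 -> E3/E4 P8 similar
  R2 @ bar7.0: F3/A3 M3 -> C4/G4 P5 similar
  R3 @ bar7.0: G4 above E4
  R7 @ bar7.0: F2->E3 leap 11st
  R7 @ bar7.0: A3->G4 leap 10st
  R7 @ bar7.0: F3->E4 leap 11st
  R8 @ bar7.0: penult P8 not 3rd/6th
  R3 @ bar7.1: G4 above E4
  R3 @ bar7.2: G4 above E4
  R3 @ bar7.3: G4 above E4
  R1 @ bar8.0: C4/G4 P5 -> F4/C5 P5 similar
  R2 @ bar8.0: E3/C4 m6 -> F3/F4 P8 similar
  R2 @ bar8.0: E3/G4 m3 -> F3/C5 P5 similar
  R3 @ bar8.0: C5 above A4
  R3 @ bar8.1: C5 above A4
  R3 @ bar8.2: C5 above A4
  R3 @ bar8.3: C5 above A4
  R6 @ bar8.3: closes on M3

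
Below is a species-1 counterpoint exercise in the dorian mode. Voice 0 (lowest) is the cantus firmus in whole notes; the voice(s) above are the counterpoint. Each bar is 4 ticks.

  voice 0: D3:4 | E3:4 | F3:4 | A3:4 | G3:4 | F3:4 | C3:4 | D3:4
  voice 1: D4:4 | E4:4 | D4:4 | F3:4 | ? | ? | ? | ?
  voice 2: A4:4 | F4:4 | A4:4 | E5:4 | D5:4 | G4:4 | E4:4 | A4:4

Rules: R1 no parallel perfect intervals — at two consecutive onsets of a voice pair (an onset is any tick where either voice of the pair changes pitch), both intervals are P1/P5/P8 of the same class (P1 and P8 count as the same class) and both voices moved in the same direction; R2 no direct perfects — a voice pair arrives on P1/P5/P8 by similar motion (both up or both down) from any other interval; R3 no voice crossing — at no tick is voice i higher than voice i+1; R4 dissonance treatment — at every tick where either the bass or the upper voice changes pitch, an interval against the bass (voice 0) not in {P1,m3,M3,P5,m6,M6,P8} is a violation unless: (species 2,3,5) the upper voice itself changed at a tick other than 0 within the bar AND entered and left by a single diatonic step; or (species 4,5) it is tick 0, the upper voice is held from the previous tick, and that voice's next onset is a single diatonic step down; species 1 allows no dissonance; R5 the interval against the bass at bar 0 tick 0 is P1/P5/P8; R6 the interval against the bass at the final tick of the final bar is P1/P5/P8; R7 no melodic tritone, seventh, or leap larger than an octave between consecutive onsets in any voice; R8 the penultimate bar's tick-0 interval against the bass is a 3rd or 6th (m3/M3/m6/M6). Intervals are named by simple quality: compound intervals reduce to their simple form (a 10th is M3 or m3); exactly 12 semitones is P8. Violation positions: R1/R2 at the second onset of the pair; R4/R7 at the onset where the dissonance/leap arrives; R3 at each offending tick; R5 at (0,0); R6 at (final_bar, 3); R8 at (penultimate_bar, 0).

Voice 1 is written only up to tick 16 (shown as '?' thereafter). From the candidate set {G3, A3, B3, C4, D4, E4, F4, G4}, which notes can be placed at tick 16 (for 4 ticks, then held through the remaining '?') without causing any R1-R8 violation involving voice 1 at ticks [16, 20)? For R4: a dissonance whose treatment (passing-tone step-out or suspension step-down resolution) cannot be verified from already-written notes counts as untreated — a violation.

G3: legal
A3: violates R4
B3: violates R7
C4: violates R4
D4: legal
E4: violates R7
F4: violates R4
G4: violates R7

{D4, G3}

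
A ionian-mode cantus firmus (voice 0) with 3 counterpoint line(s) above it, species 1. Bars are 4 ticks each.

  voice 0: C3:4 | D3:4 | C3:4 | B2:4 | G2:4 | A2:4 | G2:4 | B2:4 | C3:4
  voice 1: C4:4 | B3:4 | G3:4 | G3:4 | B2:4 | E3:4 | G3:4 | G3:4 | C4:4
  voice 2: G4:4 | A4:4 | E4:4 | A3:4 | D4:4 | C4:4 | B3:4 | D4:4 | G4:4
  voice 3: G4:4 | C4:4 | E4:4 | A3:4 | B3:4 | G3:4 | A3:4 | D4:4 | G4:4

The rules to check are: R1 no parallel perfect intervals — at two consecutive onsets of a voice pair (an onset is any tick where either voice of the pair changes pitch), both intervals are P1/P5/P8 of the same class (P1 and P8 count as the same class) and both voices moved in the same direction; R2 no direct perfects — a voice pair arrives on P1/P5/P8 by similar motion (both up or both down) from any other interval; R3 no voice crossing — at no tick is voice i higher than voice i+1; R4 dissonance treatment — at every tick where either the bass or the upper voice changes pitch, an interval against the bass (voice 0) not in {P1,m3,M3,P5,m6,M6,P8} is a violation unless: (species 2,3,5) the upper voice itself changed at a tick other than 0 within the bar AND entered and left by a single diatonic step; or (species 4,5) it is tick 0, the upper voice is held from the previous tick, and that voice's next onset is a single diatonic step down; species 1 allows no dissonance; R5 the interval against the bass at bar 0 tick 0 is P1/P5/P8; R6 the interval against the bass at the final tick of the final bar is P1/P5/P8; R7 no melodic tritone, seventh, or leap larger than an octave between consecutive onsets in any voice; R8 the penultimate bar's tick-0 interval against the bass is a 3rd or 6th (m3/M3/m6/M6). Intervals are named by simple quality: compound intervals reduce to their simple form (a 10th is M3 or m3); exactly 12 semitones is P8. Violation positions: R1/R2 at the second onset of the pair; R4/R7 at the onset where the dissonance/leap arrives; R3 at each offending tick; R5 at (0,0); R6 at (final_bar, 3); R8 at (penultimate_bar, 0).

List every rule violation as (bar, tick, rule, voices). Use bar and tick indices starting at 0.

bar 0: v0=C3 v1=C4 v2=G4 v3=G4 downbeat P5
bar 1: v0=D3 v1=B3 v2=A4 v3=C4 downbeat m7
bar 2: v0=C3 v1=G3 v2=E4 v3=E4 downbeat M3
bar 3: v0=B2 v1=G3 v2=A3 v3=A3 downbeat m7
bar 4: v0=G2 v1=B2 v2=D4 v3=B3 downbeat M3
bar 5: v0=A2 v1=E3 v2=C4 v3=G3 downbeat m7
bar 6: v0=G2 v1=G3 v2=B3 v3=A3 downbeat M2
bar 7: v0=B2 v1=G3 v2=D4 v3=D4 downbeat m3
bar 8: v0=C3 v1=C4 v2=G4 v3=G4 downbeat P5
  -> R1 @ bar 1 tick 0 v(0, 2): C3/G4 P5 -> D3/A4 P5 similar
  -> R3 @ bar 1 tick 0 v(2, 3): A4 above C4
  -> R4 @ bar 1 tick 0 v(0, 3): D3/C4 m7 untreated
  -> R3 @ bar 1 tick 1 v(2, 3): A4 above C4
  -> R3 @ bar 1 tick 2 v(2, 3): A4 above C4
  -> R3 @ bar 1 tick 3 v(2, 3): A4 above C4
  -> R2 @ bar 2 tick 0 v(0, 1): D3/B3 M6 -> C3/G3 P5 similar
  -> R1 @ bar 3 tick 0 v(2, 3): E4/E4 P1 -> A3/A3 P1 similar
  -> R4 @ bar 3 tick 0 v(0, 2): B2/A3 m7 untreated
  -> R4 @ bar 3 tick 0 v(0, 3): B2/A3 m7 untreated
  -> R3 @ bar 4 tick 0 v(2, 3): D4 above B3
  -> R3 @ bar 4 tick 1 v(2, 3): D4 above B3
  -> R3 @ bar 4 tick 2 v(2, 3): D4 above B3
  -> R3 @ bar 4 tick 3 v(2, 3): D4 above B3
  -> R2 @ bar 5 tick 0 v(0, 1): G2/B2 M3 -> A2/E3 P5 similar
  -> R3 @ bar 5 tick 0 v(2, 3): C4 above G3
  -> R4 @ bar 5 tick 0 v(0, 3): A2/G3 m7 untreated
  -> R3 @ bar 5 tick 1 v(2, 3): C4 above G3
  -> R3 @ bar 5 tick 2 v(2, 3): C4 above G3
  -> R3 @ bar 5 tick 3 v(2, 3): C4 above G3
  -> R3 @ bar 6 tick 0 v(2, 3): B3 above A3
  -> R4 @ bar 6 tick 0 v(0, 3): G2/A3 M2 untreated
  -> R3 @ bar 6 tick 1 v(2, 3): B3 above A3
  -> R3 @ bar 6 tick 2 v(2, 3): B3 above A3
  -> R3 @ bar 6 tick 3 v(2, 3): B3 above A3
  -> R2 @ bar 7 tick 0 v(2, 3): B3/A3 M2 -> D4/D4 P1 similar
  -> R1 @ bar 8 tick 0 v(1, 2): G3/D4 P5 -> C4/G4 P5 similar
  -> R1 @ bar 8 tick 0 v(1, 3): G3/D4 P5 -> C4/G4 P5 similar
  -> R1 @ bar 8 tick 0 v(2, 3): D4/D4 P1 -> G4/G4 P1 similar
  -> R2 @ bar 8 tick 0 v(0, 1): B2/G3 m6 -> C3/C4 P8 similar
  -> R2 @ bar 8 tick 0 v(0, 2): B2/D4 m3 -> C3/G4 P5 similar
  -> R2 @ bar 8 tick 0 v(0, 3): B2/D4 m3 -> C3/G4 P5 similar

(1, 0, R1, (0, 2))
(1, 0, R3, (2, 3))
(1, 0, R4, (0, 3))
(1, 1, R3, (2, 3))
(1, 2, R3, (2, 3))
(1, 3, R3, (2, 3))
(2, 0, R2, (0, 1))
(3, 0, R1, (2, 3))
(3, 0, R4, (0, 2))
(3, 0, R4, (0, 3))
(4, 0, R3, (2, 3))
(4, 1, R3, (2, 3))
(4, 2, R3, (2, 3))
(4, 3, R3, (2, 3))
(5, 0, R2, (0, 1))
(5, 0, R3, (2, 3))
(5, 0, R4, (0, 3))
(5, 1, R3, (2, 3))
(5, 2, R3, (2, 3))
(5, 3, R3, (2, 3))
(6, 0, R3, (2, 3))
(6, 0, R4, (0, 3))
(6, 1, R3, (2, 3))
(6, 2, R3, (2, 3))
(6, 3, R3, (2, 3))
(7, 0, R2, (2, 3))
(8, 0, R1, (1, 2))
(8, 0, R1, (1, 3))
(8, 0, R1, (2, 3))
(8, 0, R2, (0, 1))
(8, 0, R2, (0, 2))
(8, 0, R2, (0, 3))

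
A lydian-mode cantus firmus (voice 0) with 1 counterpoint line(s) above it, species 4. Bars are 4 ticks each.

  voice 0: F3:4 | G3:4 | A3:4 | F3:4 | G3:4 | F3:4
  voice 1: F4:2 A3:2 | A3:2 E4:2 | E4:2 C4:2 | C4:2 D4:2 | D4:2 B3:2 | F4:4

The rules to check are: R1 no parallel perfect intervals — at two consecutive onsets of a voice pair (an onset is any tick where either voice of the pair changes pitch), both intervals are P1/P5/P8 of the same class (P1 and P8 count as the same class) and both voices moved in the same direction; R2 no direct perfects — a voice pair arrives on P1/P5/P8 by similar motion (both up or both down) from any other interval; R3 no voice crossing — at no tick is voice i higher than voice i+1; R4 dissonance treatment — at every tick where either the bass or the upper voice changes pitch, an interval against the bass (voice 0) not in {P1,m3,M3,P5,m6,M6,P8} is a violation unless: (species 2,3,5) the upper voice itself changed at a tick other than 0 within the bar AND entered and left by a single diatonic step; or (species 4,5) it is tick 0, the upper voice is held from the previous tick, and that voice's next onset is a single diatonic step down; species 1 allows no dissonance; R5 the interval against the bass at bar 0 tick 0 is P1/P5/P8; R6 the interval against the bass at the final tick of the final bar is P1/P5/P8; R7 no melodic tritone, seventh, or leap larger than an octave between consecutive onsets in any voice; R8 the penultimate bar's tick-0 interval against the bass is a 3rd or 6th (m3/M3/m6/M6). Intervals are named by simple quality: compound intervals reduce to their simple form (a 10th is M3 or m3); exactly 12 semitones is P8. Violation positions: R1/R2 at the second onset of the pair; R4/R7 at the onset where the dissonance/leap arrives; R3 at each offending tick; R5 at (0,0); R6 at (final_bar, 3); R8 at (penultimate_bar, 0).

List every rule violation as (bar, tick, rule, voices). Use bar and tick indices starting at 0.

bar 0: v0=F3 v1=F4 downbeat P8
bar 1: v0=G3 v1=A3 downbeat M2
bar 2: v0=A3 v1=E4 downbeat P5
bar 3: v0=F3 v1=C4 downbeat P5
bar 4: v0=G3 v1=D4 downbeat P5
bar 5: v0=F3 v1=F4 downbeat P8
  -> R4 @ bar 1 tick 0 v(0, 1): G3/A3 M2 untreated
  -> R8 @ bar 4 tick 0 v(0, 1): penult P5 not 3rd/6th
  -> R7 @ bar 5 tick 0 v(1,): B3->F4 leap 6st

(1, 0, R4, (0, 1))
(4, 0, R8, (0, 1))
(5, 0, R7, (1,))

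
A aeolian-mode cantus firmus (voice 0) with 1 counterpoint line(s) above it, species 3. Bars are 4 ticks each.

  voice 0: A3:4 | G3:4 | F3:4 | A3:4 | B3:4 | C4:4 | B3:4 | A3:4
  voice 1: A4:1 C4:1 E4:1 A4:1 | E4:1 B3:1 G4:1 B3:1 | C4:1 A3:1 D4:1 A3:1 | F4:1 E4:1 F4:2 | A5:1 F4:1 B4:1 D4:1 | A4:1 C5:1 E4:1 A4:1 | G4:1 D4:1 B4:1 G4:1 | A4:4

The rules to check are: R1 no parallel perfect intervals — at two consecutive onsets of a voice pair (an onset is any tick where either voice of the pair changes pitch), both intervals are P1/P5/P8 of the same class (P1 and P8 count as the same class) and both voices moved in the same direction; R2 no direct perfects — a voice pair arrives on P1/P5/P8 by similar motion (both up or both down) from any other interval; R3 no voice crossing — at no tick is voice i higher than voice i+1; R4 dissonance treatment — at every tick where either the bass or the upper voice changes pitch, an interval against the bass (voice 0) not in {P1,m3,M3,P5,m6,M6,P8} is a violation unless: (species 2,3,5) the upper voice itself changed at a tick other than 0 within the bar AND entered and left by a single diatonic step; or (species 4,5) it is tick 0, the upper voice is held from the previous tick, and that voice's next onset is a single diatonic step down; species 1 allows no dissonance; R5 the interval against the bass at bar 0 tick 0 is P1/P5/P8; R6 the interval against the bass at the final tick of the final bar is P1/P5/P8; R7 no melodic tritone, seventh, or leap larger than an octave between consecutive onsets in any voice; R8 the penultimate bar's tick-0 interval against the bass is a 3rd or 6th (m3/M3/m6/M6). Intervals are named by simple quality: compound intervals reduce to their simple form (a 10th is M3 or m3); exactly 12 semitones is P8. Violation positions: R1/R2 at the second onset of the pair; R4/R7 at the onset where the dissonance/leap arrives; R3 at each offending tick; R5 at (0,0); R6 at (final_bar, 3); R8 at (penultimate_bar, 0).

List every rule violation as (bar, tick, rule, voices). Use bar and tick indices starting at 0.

(4, 0, R4, (0, 1))
(4, 0, R7, (1,))
(4, 1, R4, (0, 1))
(4, 1, R7, (1,))
(4, 2, R7, (1,))

bar 0: v0=A3 v1=A4 downbeat P8
bar 1: v0=G3 v1=E4 downbeat M6
bar 2: v0=F3 v1=C4 downbeat P5
bar 3: v0=A3 v1=F4 downbeat m6
bar 4: v0=B3 v1=A5 downbeat m7
bar 5: v0=C4 v1=A4 downbeat M6
bar 6: v0=B3 v1=G4 downbeat m6
bar 7: v0=A3 v1=A4 downbeat P8
  -> R4 @ bar 4 tick 0 v(0, 1): B3/A5 m7 untreated
  -> R7 @ bar 4 tick 0 v(1,): F4->A5 leap 16st
  -> R4 @ bar 4 tick 1 v(0, 1): B3/F4 TT untreated
  -> R7 @ bar 4 tick 1 v(1,): A5->F4 leap 16st
  -> R7 @ bar 4 tick 2 v(1,): F4->B4 leap 6st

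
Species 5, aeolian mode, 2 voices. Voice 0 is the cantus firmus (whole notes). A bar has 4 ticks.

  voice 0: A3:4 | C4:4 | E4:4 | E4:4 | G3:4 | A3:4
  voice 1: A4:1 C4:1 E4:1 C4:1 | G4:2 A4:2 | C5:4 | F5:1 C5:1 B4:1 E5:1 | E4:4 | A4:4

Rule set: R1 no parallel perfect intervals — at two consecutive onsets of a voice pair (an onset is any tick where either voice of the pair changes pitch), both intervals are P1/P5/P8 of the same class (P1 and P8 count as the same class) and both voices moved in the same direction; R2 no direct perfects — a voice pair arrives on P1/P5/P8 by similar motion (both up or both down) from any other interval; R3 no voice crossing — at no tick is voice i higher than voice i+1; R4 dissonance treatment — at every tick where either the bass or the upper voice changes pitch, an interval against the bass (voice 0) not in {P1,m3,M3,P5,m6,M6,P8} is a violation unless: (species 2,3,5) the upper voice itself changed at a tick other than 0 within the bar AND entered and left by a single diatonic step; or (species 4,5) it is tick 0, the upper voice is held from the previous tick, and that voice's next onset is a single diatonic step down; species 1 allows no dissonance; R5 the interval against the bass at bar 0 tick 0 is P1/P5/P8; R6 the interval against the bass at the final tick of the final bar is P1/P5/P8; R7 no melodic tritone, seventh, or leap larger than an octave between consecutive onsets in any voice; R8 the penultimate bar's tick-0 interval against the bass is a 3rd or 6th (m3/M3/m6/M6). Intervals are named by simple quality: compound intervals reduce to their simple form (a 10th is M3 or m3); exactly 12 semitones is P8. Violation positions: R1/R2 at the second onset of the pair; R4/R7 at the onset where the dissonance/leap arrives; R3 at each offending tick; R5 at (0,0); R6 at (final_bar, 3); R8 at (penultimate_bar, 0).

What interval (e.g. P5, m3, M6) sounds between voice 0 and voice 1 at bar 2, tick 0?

m6

voice 0=E4 voice 1=C5 -> m6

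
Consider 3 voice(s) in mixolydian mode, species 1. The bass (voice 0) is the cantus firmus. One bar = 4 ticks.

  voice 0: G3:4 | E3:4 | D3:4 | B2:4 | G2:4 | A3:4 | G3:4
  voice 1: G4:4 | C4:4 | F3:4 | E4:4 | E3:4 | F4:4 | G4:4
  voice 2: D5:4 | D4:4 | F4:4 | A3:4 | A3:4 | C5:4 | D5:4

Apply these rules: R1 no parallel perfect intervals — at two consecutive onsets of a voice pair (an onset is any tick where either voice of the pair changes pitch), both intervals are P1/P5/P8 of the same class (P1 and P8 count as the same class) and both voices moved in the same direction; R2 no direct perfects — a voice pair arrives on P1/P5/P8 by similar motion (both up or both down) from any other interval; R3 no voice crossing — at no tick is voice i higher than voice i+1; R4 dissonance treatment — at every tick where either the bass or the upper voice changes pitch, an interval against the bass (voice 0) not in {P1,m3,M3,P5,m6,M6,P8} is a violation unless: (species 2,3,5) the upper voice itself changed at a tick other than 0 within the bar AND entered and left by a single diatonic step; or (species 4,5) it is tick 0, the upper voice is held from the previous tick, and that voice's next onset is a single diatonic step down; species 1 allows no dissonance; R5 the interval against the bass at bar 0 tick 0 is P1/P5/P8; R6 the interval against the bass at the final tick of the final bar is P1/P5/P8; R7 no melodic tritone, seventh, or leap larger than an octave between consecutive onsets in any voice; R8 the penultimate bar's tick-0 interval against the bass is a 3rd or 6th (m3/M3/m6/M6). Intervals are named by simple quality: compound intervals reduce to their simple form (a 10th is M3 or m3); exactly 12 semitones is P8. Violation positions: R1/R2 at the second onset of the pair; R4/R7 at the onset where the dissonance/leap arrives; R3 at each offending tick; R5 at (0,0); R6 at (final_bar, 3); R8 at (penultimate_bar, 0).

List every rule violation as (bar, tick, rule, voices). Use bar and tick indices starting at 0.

bar 0: v0=G3 v1=G4 v2=D5 downbeat P5
bar 1: v0=E3 v1=C4 v2=D4 downbeat m7
bar 2: v0=D3 v1=F3 v2=F4 downbeat m3
bar 3: v0=B2 v1=E4 v2=A3 downbeat m7
bar 4: v0=G2 v1=E3 v2=A3 downbeat M2
bar 5: v0=A3 v1=F4 v2=C5 downbeat m3
bar 6: v0=G3 v1=G4 v2=D5 downbeat P5
  -> R4 @ bar 1 tick 0 v(0, 2): E3/D4 m7 untreated
  -> R3 @ bar 3 tick 0 v(1, 2): E4 above A3
  -> R4 @ bar 3 tick 0 v(0, 1): B2/E4 P4 untreated
  -> R4 @ bar 3 tick 0 v(0, 2): B2/A3 m7 untreated
  -> R7 @ bar 3 tick 0 v(1,): F3->E4 leap 11st
  -> R3 @ bar 3 tick 1 v(1, 2): E4 above A3
  -> R3 @ bar 3 tick 2 v(1, 2): E4 above A3
  -> R3 @ bar 3 tick 3 v(1, 2): E4 above A3
  -> R4 @ bar 4 tick 0 v(0, 2): G2/A3 M2 untreated
  -> R2 @ bar 5 tick 0 v(1, 2): E3/A3 P4 -> F4/C5 P5 similar
  -> R7 @ bar 5 tick 0 v(0,): G2->A3 leap 14st
  -> R7 @ bar 5 tick 0 v(1,): E3->F4 leap 13st
  -> R7 @ bar 5 tick 0 v(2,): A3->C5 leap 15st
  -> R1 @ bar 6 tick 0 v(1, 2): F4/C5 P5 -> G4/D5 P5 similar

(1, 0, R4, (0, 2))
(3, 0, R3, (1, 2))
(3, 0, R4, (0, 1))
(3, 0, R4, (0, 2))
(3, 0, R7, (1,))
(3, 1, R3, (1, 2))
(3, 2, R3, (1, 2))
(3, 3, R3, (1, 2))
(4, 0, R4, (0, 2))
(5, 0, R2, (1, 2))
(5, 0, R7, (0,))
(5, 0, R7, (1,))
(5, 0, R7, (2,))
(6, 0, R1, (1, 2))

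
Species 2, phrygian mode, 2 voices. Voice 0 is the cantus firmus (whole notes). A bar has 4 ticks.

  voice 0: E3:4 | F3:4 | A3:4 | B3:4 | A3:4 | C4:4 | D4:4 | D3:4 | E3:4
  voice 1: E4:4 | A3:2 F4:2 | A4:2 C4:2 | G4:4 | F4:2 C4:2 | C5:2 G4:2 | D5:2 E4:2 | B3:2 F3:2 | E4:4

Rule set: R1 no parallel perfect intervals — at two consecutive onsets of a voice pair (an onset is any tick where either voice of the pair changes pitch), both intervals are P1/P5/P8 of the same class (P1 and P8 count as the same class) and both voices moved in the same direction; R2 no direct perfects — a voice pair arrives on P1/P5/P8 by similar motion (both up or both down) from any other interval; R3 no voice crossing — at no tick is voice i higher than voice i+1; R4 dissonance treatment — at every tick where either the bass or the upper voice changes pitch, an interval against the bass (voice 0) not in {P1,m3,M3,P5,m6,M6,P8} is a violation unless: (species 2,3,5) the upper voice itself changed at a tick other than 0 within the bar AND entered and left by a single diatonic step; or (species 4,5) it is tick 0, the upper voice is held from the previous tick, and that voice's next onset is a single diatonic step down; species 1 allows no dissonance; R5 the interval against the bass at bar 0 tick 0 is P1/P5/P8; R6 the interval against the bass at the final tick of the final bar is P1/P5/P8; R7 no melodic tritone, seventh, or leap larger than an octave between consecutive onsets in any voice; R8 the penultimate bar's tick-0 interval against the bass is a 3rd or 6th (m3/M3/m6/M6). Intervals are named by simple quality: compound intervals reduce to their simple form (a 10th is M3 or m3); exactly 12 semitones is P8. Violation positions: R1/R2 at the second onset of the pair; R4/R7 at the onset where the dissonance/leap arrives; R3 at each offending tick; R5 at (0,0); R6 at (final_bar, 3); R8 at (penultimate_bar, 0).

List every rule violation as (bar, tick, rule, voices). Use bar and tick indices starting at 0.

(2, 0, R1, (0, 1))
(5, 0, R2, (0, 1))
(6, 0, R2, (0, 1))
(6, 2, R4, (0, 1))
(6, 2, R7, (1,))
(7, 2, R7, (1,))
(8, 0, R2, (0, 1))
(8, 0, R7, (1,))

bar 0: v0=E3 v1=E4 downbeat P8
bar 1: v0=F3 v1=A3 downbeat M3
bar 2: v0=A3 v1=A4 downbeat P8
bar 3: v0=B3 v1=G4 downbeat m6
bar 4: v0=A3 v1=F4 downbeat m6
bar 5: v0=C4 v1=C5 downbeat P8
bar 6: v0=D4 v1=D5 downbeat P8
bar 7: v0=D3 v1=B3 downbeat M6
bar 8: v0=E3 v1=E4 downbeat P8
  -> R1 @ bar 2 tick 0 v(0, 1): F3/F4 P8 -> A3/A4 P8 similar
  -> R2 @ bar 5 tick 0 v(0, 1): A3/C4 m3 -> C4/C5 P8 similar
  -> R2 @ bar 6 tick 0 v(0, 1): C4/G4 P5 -> D4/D5 P8 similar
  -> R4 @ bar 6 tick 2 v(0, 1): D4/E4 M2 untreated
  -> R7 @ bar 6 tick 2 v(1,): D5->E4 leap 10st
  -> R7 @ bar 7 tick 2 v(1,): B3->F3 leap 6st
  -> R2 @ bar 8 tick 0 v(0, 1): D3/F3 m3 -> E3/E4 P8 similar
  -> R7 @ bar 8 tick 0 v(1,): F3->E4 leap 11st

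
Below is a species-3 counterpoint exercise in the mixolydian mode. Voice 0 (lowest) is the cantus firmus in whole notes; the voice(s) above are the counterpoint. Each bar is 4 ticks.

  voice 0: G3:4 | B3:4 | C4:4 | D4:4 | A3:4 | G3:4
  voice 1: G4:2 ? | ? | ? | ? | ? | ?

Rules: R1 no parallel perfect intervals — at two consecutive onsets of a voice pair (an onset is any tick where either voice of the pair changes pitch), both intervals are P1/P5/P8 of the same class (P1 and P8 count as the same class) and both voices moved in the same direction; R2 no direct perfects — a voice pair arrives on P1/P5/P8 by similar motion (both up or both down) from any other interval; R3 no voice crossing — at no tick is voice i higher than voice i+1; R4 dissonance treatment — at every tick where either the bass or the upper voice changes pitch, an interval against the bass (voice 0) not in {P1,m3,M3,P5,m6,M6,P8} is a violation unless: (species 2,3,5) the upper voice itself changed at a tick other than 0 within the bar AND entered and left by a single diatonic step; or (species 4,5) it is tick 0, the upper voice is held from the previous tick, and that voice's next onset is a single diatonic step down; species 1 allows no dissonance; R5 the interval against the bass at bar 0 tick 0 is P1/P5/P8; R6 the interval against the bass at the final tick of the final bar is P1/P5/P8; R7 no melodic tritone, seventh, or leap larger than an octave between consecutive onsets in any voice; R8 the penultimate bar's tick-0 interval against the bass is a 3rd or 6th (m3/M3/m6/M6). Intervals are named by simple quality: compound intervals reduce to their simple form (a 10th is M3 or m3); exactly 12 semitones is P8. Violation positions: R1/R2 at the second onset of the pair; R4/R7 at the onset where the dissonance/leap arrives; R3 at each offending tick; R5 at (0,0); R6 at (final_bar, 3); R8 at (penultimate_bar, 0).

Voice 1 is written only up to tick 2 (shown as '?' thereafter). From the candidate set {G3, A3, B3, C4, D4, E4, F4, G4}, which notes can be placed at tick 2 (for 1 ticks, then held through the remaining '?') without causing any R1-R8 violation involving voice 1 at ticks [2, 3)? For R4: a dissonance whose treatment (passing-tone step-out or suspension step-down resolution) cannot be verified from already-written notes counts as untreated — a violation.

G3: legal
A3: violates R4,R7
B3: legal
C4: violates R4
D4: legal
E4: legal
F4: violates R4
G4: legal

{B3, D4, E4, G3, G4}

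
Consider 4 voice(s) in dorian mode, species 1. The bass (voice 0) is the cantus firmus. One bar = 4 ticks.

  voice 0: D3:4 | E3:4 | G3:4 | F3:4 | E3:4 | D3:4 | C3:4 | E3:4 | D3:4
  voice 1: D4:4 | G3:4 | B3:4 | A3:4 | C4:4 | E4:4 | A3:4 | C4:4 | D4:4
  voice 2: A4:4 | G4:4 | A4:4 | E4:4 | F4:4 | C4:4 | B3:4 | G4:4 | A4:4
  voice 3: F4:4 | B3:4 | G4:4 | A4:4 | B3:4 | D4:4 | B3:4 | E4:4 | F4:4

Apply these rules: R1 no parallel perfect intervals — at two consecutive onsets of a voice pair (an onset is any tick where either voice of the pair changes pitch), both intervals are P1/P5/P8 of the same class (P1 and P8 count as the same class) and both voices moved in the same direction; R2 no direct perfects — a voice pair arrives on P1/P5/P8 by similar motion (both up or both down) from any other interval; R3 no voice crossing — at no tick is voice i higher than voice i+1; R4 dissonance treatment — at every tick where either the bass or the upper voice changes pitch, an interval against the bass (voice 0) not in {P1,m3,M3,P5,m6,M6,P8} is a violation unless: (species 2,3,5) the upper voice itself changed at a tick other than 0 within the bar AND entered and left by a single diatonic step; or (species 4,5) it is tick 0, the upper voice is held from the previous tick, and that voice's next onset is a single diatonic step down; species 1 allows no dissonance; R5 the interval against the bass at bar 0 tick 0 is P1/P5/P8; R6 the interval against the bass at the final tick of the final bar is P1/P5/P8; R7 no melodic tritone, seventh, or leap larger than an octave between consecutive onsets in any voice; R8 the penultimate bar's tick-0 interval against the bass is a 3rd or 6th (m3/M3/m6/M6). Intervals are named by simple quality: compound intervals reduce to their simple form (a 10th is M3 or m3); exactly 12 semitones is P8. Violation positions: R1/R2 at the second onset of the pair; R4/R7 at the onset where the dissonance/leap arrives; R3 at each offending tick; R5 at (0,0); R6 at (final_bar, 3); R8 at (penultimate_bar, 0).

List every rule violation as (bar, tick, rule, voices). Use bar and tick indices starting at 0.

bar 0: v0=D3 v1=D4 v2=A4 v3=F4 downbeat m3
bar 1: v0=E3 v1=G3 v2=G4 v3=B3 downbeat P5
bar 2: v0=G3 v1=B3 v2=A4 v3=G4 downbeat P8
bar 3: v0=F3 v1=A3 v2=E4 v3=A4 downbeat M3
bar 4: v0=E3 v1=C4 v2=F4 v3=B3 downbeat P5
bar 5: v0=D3 v1=E4 v2=C4 v3=D4 downbeat P8
bar 6: v0=C3 v1=A3 v2=B3 v3=B3 downbeat M7
bar 7: v0=E3 v1=C4 v2=G4 v3=E4 downbeat P8
bar 8: v0=D3 v1=D4 v2=A4 v3=F4 downbeat m3
  -> R3 @ bar 0 tick 0 v(2, 3): A4 above F4
  -> R5 @ bar 0 tick 0 v(0, 3): opens on m3
  -> R3 @ bar 0 tick 1 v(2, 3): A4 above F4
  -> R3 @ bar 0 tick 2 v(2, 3): A4 above F4
  -> R3 @ bar 0 tick 3 v(2, 3): A4 above F4
  -> R2 @ bar 1 tick 0 v(1, 2): D4/A4 P5 -> G3/G4 P8 similar
  -> R3 @ bar 1 tick 0 v(2, 3): G4 above B3
  -> R7 @ bar 1 tick 0 v(3,): F4->B3 leap 6st
  -> R3 @ bar 1 tick 1 v(2, 3): G4 above B3
  -> R3 @ bar 1 tick 2 v(2, 3): G4 above B3
  -> R3 @ bar 1 tick 3 v(2, 3): G4 above B3
  -> R2 @ bar 2 tick 0 v(0, 3): E3/B3 P5 -> G3/G4 P8 similar
  -> R3 @ bar 2 tick 0 v(2, 3): A4 above G4
  -> R4 @ bar 2 tick 0 v(0, 2): G3/A4 M2 untreated
  -> R3 @ bar 2 tick 1 v(2, 3): A4 above G4
  -> R3 @ bar 2 tick 2 v(2, 3): A4 above G4
  -> R3 @ bar 2 tick 3 v(2, 3): A4 above G4
  -> R2 @ bar 3 tick 0 v(1, 2): B3/A4 m7 -> A3/E4 P5 similar
  -> R4 @ bar 3 tick 0 v(0, 2): F3/E4 M7 untreated
  -> R2 @ bar 4 tick 0 v(0, 3): F3/A4 M3 -> E3/B3 P5 similar
  -> R3 @ bar 4 tick 0 v(2, 3): F4 above B3
  -> R4 @ bar 4 tick 0 v(0, 2): E3/F4 m2 untreated
  -> R7 @ bar 4 tick 0 v(3,): A4->B3 leap 10st
  -> R3 @ bar 4 tick 1 v(2, 3): F4 above B3
  -> R3 @ bar 4 tick 2 v(2, 3): F4 above B3
  -> R3 @ bar 4 tick 3 v(2, 3): F4 above B3
  -> R3 @ bar 5 tick 0 v(1, 2): E4 above C4
  -> R4 @ bar 5 tick 0 v(0, 1): D3/E4 M2 untreated
  -> R4 @ bar 5 tick 0 v(0, 2): D3/C4 m7 untreated
  -> R3 @ bar 5 tick 1 v(1, 2): E4 above C4
  -> R3 @ bar 5 tick 2 v(1, 2): E4 above C4
  -> R3 @ bar 5 tick 3 v(1, 2): E4 above C4
  -> R2 @ bar 6 tick 0 v(2, 3): C4/D4 M2 -> B3/B3 P1 similar
  -> R4 @ bar 6 tick 0 v(0, 2): C3/B3 M7 untreated
  -> R4 @ bar 6 tick 0 v(0, 3): C3/B3 M7 untreated
  -> R2 @ bar 7 tick 0 v(0, 3): C3/B3 M7 -> E3/E4 P8 similar
  -> R2 @ bar 7 tick 0 v(1, 2): A3/B3 M2 -> C4/G4 P5 similar
  -> R3 @ bar 7 tick 0 v(2, 3): G4 above E4
  -> R8 @ bar 7 tick 0 v(0, 3): penult P8 not 3rd/6th
  -> R3 @ bar 7 tick 1 v(2, 3): G4 above E4
  -> R3 @ bar 7 tick 2 v(2, 3): G4 above E4
  -> R3 @ bar 7 tick 3 v(2, 3): G4 above E4
  -> R1 @ bar 8 tick 0 v(1, 2): C4/G4 P5 -> D4/A4 P5 similar
  -> R3 @ bar 8 tick 0 v(2, 3): A4 above F4
  -> R3 @ bar 8 tick 1 v(2, 3): A4 above F4
  -> R3 @ bar 8 tick 2 v(2, 3): A4 above F4
  -> R3 @ bar 8 tick 3 v(2, 3): A4 above F4
  -> R6 @ bar 8 tick 3 v(0, 3): closes on m3

(0, 0, R3, (2, 3))
(0, 0, R5, (0, 3))
(0, 1, R3, (2, 3))
(0, 2, R3, (2, 3))
(0, 3, R3, (2, 3))
(1, 0, R2, (1, 2))
(1, 0, R3, (2, 3))
(1, 0, R7, (3,))
(1, 1, R3, (2, 3))
(1, 2, R3, (2, 3))
(1, 3, R3, (2, 3))
(2, 0, R2, (0, 3))
(2, 0, R3, (2, 3))
(2, 0, R4, (0, 2))
(2, 1, R3, (2, 3))
(2, 2, R3, (2, 3))
(2, 3, R3, (2, 3))
(3, 0, R2, (1, 2))
(3, 0, R4, (0, 2))
(4, 0, R2, (0, 3))
(4, 0, R3, (2, 3))
(4, 0, R4, (0, 2))
(4, 0, R7, (3,))
(4, 1, R3, (2, 3))
(4, 2, R3, (2, 3))
(4, 3, R3, (2, 3))
(5, 0, R3, (1, 2))
(5, 0, R4, (0, 1))
(5, 0, R4, (0, 2))
(5, 1, R3, (1, 2))
(5, 2, R3, (1, 2))
(5, 3, R3, (1, 2))
(6, 0, R2, (2, 3))
(6, 0, R4, (0, 2))
(6, 0, R4, (0, 3))
(7, 0, R2, (0, 3))
(7, 0, R2, (1, 2))
(7, 0, R3, (2, 3))
(7, 0, R8, (0, 3))
(7, 1, R3, (2, 3))
(7, 2, R3, (2, 3))
(7, 3, R3, (2, 3))
(8, 0, R1, (1, 2))
(8, 0, R3, (2, 3))
(8, 1, R3, (2, 3))
(8, 2, R3, (2, 3))
(8, 3, R3, (2, 3))
(8, 3, R6, (0, 3))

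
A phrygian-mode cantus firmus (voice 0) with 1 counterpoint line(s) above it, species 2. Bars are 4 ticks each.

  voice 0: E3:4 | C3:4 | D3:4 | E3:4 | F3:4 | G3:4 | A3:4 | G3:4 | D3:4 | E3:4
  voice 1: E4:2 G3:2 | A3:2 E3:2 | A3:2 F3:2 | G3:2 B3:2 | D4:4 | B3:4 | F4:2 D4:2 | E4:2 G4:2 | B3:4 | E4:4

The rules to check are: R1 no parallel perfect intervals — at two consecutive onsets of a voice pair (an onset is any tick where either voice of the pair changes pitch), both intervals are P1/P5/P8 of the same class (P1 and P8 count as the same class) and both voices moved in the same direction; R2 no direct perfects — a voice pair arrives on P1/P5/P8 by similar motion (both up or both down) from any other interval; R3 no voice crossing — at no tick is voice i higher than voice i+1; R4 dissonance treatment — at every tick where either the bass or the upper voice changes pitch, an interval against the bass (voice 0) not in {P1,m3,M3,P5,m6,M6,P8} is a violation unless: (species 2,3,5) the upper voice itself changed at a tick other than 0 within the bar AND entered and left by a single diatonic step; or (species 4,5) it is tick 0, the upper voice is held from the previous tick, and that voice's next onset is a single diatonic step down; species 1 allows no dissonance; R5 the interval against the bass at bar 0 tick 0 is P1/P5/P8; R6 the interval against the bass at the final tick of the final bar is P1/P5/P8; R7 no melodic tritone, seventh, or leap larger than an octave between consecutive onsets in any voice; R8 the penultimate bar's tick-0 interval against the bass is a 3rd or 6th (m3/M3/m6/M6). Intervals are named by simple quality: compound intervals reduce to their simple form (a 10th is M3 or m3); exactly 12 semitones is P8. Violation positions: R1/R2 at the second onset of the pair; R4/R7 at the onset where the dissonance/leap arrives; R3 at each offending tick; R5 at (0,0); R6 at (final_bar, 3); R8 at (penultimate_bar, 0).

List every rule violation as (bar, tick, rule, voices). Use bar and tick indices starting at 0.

bar 0: v0=E3 v1=E4 downbeat P8
bar 1: v0=C3 v1=A3 downbeat M6
bar 2: v0=D3 v1=A3 downbeat P5
bar 3: v0=E3 v1=G3 downbeat m3
bar 4: v0=F3 v1=D4 downbeat M6
bar 5: v0=G3 v1=B3 downbeat M3
bar 6: v0=A3 v1=F4 downbeat m6
bar 7: v0=G3 v1=E4 downbeat M6
bar 8: v0=D3 v1=B3 downbeat M6
bar 9: v0=E3 v1=E4 downbeat P8
  -> R2 @ bar 2 tick 0 v(0, 1): C3/E3 M3 -> D3/A3 P5 similar
  -> R7 @ bar 6 tick 0 v(1,): B3->F4 leap 6st
  -> R4 @ bar 6 tick 2 v(0, 1): A3/D4 P4 untreated
  -> R2 @ bar 9 tick 0 v(0, 1): D3/B3 M6 -> E3/E4 P8 similar

(2, 0, R2, (0, 1))
(6, 0, R7, (1,))
(6, 2, R4, (0, 1))
(9, 0, R2, (0, 1))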